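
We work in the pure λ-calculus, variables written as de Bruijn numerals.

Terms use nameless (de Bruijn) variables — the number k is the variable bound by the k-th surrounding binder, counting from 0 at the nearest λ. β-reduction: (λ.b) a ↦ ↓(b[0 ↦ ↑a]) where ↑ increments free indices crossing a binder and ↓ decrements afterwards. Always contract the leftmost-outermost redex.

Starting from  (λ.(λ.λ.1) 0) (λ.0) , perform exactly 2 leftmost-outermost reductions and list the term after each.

  start: (λ.(λ.λ.1) 0) (λ.0)
  →1  (λ.λ.1) (λ.0)
  →2  λ.λ.0

Answer: after 2 steps: λ.λ.0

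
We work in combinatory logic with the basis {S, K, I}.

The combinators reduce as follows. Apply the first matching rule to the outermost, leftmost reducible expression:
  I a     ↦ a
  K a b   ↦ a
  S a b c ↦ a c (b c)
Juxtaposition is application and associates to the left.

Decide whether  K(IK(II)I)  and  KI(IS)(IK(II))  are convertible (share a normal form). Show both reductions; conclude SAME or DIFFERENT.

Term A:
  start: K(IK(II)I)
  [1] K(K(II)I)
  [2] K(II)
  [3] KI

Term B:
  start: KI(IS)(IK(II))
  [1] I(IK(II))
  [2] IK(II)
  [3] K(II)
  [4] KI

Answer: SAME — A ⇓ KI, B ⇓ KI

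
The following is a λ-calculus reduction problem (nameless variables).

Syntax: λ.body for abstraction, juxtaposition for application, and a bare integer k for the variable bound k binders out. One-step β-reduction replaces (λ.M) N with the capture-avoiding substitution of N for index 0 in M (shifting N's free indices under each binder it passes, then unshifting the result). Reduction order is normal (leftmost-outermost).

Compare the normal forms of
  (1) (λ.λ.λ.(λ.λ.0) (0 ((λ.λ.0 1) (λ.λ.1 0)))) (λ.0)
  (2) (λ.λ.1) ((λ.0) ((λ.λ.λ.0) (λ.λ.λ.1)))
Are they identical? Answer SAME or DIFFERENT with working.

Term A:
  start: (λ.λ.λ.(λ.λ.0) (0 ((λ.λ.0 1) (λ.λ.1 0)))) (λ.0)
  step 1: λ.λ.(λ.λ.0) (0 ((λ.λ.0 1) (λ.λ.1 0)))
  step 2: λ.λ.λ.0

Term B:
  start: (λ.λ.1) ((λ.0) ((λ.λ.λ.0) (λ.λ.λ.1)))
  step 1: λ.(λ.0) ((λ.λ.λ.0) (λ.λ.λ.1))
  step 2: λ.(λ.λ.λ.0) (λ.λ.λ.1)
  step 3: λ.λ.λ.0

Answer: SAME — A ⇓ λ.λ.λ.0, B ⇓ λ.λ.λ.0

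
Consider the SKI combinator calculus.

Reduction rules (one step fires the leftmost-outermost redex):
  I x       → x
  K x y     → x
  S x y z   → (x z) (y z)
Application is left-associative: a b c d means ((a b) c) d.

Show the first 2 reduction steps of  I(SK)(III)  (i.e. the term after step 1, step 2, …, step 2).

Answer: after 2 steps: SK(II)

Derivation:
  start: I(SK)(III)
  [1] SK(III)
  [2] SK(II)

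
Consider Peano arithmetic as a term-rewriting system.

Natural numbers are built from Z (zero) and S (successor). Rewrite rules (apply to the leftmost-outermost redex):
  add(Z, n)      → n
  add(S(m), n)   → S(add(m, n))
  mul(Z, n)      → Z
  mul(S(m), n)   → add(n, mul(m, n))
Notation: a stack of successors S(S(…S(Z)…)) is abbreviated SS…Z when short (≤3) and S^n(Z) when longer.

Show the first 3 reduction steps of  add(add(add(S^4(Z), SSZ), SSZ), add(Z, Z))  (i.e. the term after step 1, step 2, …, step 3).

  start: add(add(add(S^4(Z), SSZ), SSZ), add(Z, Z))
  step 1: add(add(S(add(SSSZ, SSZ)), SSZ), add(Z, Z))
  step 2: add(S(add(add(SSSZ, SSZ), SSZ)), add(Z, Z))
  step 3: S(add(add(add(SSSZ, SSZ), SSZ), add(Z, Z)))

Answer: after 3 steps: S(add(add(add(SSSZ, SSZ), SSZ), add(Z, Z)))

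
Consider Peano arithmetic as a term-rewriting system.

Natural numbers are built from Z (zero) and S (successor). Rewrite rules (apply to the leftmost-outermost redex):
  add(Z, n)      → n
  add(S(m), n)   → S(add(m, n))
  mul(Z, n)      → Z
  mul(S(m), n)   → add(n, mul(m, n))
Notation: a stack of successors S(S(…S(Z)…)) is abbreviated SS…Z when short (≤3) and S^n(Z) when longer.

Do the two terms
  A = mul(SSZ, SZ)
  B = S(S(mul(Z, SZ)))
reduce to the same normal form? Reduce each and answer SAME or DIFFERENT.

Term A:
  start: mul(SSZ, SZ)
  →1  add(SZ, mul(SZ, SZ))
  →2  S(add(Z, mul(SZ, SZ)))
  →3  S(mul(SZ, SZ))
  →4  S(add(SZ, mul(Z, SZ)))
  →5  S(S(add(Z, mul(Z, SZ))))
  →6  S(S(mul(Z, SZ)))
  →7  SSZ

Term B:
  start: S(S(mul(Z, SZ)))
  →1  SSZ

Answer: SAME — A ⇓ SSZ, B ⇓ SSZ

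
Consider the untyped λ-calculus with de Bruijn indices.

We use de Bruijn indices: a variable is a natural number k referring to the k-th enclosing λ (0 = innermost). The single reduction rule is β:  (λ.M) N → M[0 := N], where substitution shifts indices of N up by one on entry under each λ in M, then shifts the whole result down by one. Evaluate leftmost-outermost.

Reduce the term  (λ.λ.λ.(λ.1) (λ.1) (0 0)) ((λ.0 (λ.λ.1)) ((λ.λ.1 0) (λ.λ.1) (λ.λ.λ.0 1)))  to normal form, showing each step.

Answer: normal form = λ.λ.0 (0 0)  (in 2 steps)

Reduction:
  start: (λ.λ.λ.(λ.1) (λ.1) (0 0)) ((λ.0 (λ.λ.1)) ((λ.λ.1 0) (λ.λ.1) (λ.λ.λ.0 1)))
  [1] λ.λ.(λ.1) (λ.1) (0 0)
  [2] λ.λ.0 (0 0)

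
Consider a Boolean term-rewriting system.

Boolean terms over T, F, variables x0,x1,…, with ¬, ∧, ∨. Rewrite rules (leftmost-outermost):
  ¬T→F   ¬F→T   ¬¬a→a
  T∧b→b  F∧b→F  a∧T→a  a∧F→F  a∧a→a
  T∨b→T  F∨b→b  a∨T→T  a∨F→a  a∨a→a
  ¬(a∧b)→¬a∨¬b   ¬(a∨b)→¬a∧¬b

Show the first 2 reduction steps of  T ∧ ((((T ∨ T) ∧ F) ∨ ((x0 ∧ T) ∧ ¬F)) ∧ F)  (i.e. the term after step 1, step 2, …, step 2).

Answer: after 2 steps: F

Working:
  start: T ∧ ((((T ∨ T) ∧ F) ∨ ((x0 ∧ T) ∧ ¬F)) ∧ F)
  →1  (((T ∨ T) ∧ F) ∨ ((x0 ∧ T) ∧ ¬F)) ∧ F
  →2  F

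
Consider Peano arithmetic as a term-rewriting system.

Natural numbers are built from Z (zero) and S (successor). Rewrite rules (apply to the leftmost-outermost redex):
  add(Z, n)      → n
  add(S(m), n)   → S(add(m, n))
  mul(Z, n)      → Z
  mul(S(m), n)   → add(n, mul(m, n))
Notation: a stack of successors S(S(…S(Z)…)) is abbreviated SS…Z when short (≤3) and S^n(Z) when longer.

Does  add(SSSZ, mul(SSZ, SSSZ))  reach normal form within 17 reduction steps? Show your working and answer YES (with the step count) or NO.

Answer: YES — reaches normal form S^9(Z) in 15 ≤ 17 steps

Reduction:
  start: add(SSSZ, mul(SSZ, SSSZ))
  →1  S(add(SSZ, mul(SSZ, SSSZ)))
  →2  S(S(add(SZ, mul(SSZ, SSSZ))))
  →3  S(S(S(add(Z, mul(SSZ, SSSZ)))))
  →4  S(S(S(mul(SSZ, SSSZ))))
  →5  S(S(S(add(SSSZ, mul(SZ, SSSZ)))))
  →6  S(S(S(S(add(SSZ, mul(SZ, SSSZ))))))
  →7  S(S(S(S(S(add(SZ, mul(SZ, SSSZ)))))))
  →8  S(S(S(S(S(S(add(Z, mul(SZ, SSSZ))))))))
  →9  S(S(S(S(S(S(mul(SZ, SSSZ)))))))
  →10  S(S(S(S(S(S(add(SSSZ, mul(Z, SSSZ))))))))
  →11  S(S(S(S(S(S(S(add(SSZ, mul(Z, SSSZ)))))))))
  →12  S(S(S(S(S(S(S(S(add(SZ, mul(Z, SSSZ))))))))))
  →13  S(S(S(S(S(S(S(S(S(add(Z, mul(Z, SSSZ)))))))))))
  →14  S(S(S(S(S(S(S(S(S(mul(Z, SSSZ))))))))))
  →15  S^9(Z)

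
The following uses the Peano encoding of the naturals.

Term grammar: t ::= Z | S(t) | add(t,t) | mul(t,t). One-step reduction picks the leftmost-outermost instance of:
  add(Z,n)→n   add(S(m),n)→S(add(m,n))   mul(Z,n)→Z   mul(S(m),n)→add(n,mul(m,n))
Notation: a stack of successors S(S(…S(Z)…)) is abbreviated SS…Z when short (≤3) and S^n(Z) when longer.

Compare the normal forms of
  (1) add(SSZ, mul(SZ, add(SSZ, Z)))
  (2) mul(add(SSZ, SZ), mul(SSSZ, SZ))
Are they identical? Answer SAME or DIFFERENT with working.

Term A:
  start: add(SSZ, mul(SZ, add(SSZ, Z)))
  step 1: S(add(SZ, mul(SZ, add(SSZ, Z))))
  step 2: S(S(add(Z, mul(SZ, add(SSZ, Z)))))
  step 3: S(S(mul(SZ, add(SSZ, Z))))
  step 4: S(S(add(add(SSZ, Z), mul(Z, add(SSZ, Z)))))
  step 5: S(S(add(S(add(SZ, Z)), mul(Z, add(SSZ, Z)))))
  step 6: S(S(S(add(add(SZ, Z), mul(Z, add(SSZ, Z))))))
  step 7: S(S(S(add(S(add(Z, Z)), mul(Z, add(SSZ, Z))))))
  step 8: S(S(S(S(add(add(Z, Z), mul(Z, add(SSZ, Z)))))))
  step 9: S(S(S(S(add(Z, mul(Z, add(SSZ, Z)))))))
  step 10: S(S(S(S(mul(Z, add(SSZ, Z))))))
  step 11: S^4(Z)

Term B:
  start: mul(add(SSZ, SZ), mul(SSSZ, SZ))
  step 1: mul(S(add(SZ, SZ)), mul(SSSZ, SZ))
  step 2: add(mul(SSSZ, SZ), mul(add(SZ, SZ), mul(SSSZ, SZ)))
  step 3: add(add(SZ, mul(SSZ, SZ)), mul(add(SZ, SZ), mul(SSSZ, SZ)))
  step 4: add(S(add(Z, mul(SSZ, SZ))), mul(add(SZ, SZ), mul(SSSZ, SZ)))
  step 5: S(add(add(Z, mul(SSZ, SZ)), mul(add(SZ, SZ), mul(SSSZ, SZ))))
  step 6: S(add(mul(SSZ, SZ), mul(add(SZ, SZ), mul(SSSZ, SZ))))
  step 7: S(add(add(SZ, mul(SZ, SZ)), mul(add(SZ, SZ), mul(SSSZ, SZ))))
  step 8: S(add(S(add(Z, mul(SZ, SZ))), mul(add(SZ, SZ), mul(SSSZ, SZ))))
  step 9: S(S(add(add(Z, mul(SZ, SZ)), mul(add(SZ, SZ), mul(SSSZ, SZ)))))
  step 10: S(S(add(mul(SZ, SZ), mul(add(SZ, SZ), mul(SSSZ, SZ)))))
  step 11: S(S(add(add(SZ, mul(Z, SZ)), mul(add(SZ, SZ), mul(SSSZ, SZ)))))
  step 12: S(S(add(S(add(Z, mul(Z, SZ))), mul(add(SZ, SZ), mul(SSSZ, SZ)))))
  step 13: S(S(S(add(add(Z, mul(Z, SZ)), mul(add(SZ, SZ), mul(SSSZ, SZ))))))
  step 14: S(S(S(add(mul(Z, SZ), mul(add(SZ, SZ), mul(SSSZ, SZ))))))
  step 15: S(S(S(add(Z, mul(add(SZ, SZ), mul(SSSZ, SZ))))))
  step 16: S(S(S(mul(add(SZ, SZ), mul(SSSZ, SZ)))))
  step 17: S(S(S(mul(S(add(Z, SZ)), mul(SSSZ, SZ)))))
  step 18: S(S(S(add(mul(SSSZ, SZ), mul(add(Z, SZ), mul(SSSZ, SZ))))))
  step 19: S(S(S(add(add(SZ, mul(SSZ, SZ)), mul(add(Z, SZ), mul(SSSZ, SZ))))))
  step 20: S(S(S(add(S(add(Z, mul(SSZ, SZ))), mul(add(Z, SZ), mul(SSSZ, SZ))))))
  step 21: S(S(S(S(add(add(Z, mul(SSZ, SZ)), mul(add(Z, SZ), mul(SSSZ, SZ)))))))
  step 22: S(S(S(S(add(mul(SSZ, SZ), mul(add(Z, SZ), mul(SSSZ, SZ)))))))
  step 23: S(S(S(S(add(add(SZ, mul(SZ, SZ)), mul(add(Z, SZ), mul(SSSZ, SZ)))))))
  step 24: S(S(S(S(add(S(add(Z, mul(SZ, SZ))), mul(add(Z, SZ), mul(SSSZ, SZ)))))))
  step 25: S(S(S(S(S(add(add(Z, mul(SZ, SZ)), mul(add(Z, SZ), mul(SSSZ, SZ))))))))
  step 26: S(S(S(S(S(add(mul(SZ, SZ), mul(add(Z, SZ), mul(SSSZ, SZ))))))))
  step 27: S(S(S(S(S(add(add(SZ, mul(Z, SZ)), mul(add(Z, SZ), mul(SSSZ, SZ))))))))
  step 28: S(S(S(S(S(add(S(add(Z, mul(Z, SZ))), mul(add(Z, SZ), mul(SSSZ, SZ))))))))
  step 29: S(S(S(S(S(S(add(add(Z, mul(Z, SZ)), mul(add(Z, SZ), mul(SSSZ, SZ)))))))))
  step 30: S(S(S(S(S(S(add(mul(Z, SZ), mul(add(Z, SZ), mul(SSSZ, SZ)))))))))
  step 31: S(S(S(S(S(S(add(Z, mul(add(Z, SZ), mul(SSSZ, SZ)))))))))
  step 32: S(S(S(S(S(S(mul(add(Z, SZ), mul(SSSZ, SZ))))))))
  step 33: S(S(S(S(S(S(mul(SZ, mul(SSSZ, SZ))))))))
  step 34: S(S(S(S(S(S(add(mul(SSSZ, SZ), mul(Z, mul(SSSZ, SZ)))))))))
  step 35: S(S(S(S(S(S(add(add(SZ, mul(SSZ, SZ)), mul(Z, mul(SSSZ, SZ)))))))))
  step 36: S(S(S(S(S(S(add(S(add(Z, mul(SSZ, SZ))), mul(Z, mul(SSSZ, SZ)))))))))
  step 37: S(S(S(S(S(S(S(add(add(Z, mul(SSZ, SZ)), mul(Z, mul(SSSZ, SZ))))))))))
  step 38: S(S(S(S(S(S(S(add(mul(SSZ, SZ), mul(Z, mul(SSSZ, SZ))))))))))
  step 39: S(S(S(S(S(S(S(add(add(SZ, mul(SZ, SZ)), mul(Z, mul(SSSZ, SZ))))))))))
  step 40: S(S(S(S(S(S(S(add(S(add(Z, mul(SZ, SZ))), mul(Z, mul(SSSZ, SZ))))))))))
  step 41: S(S(S(S(S(S(S(S(add(add(Z, mul(SZ, SZ)), mul(Z, mul(SSSZ, SZ)))))))))))
  step 42: S(S(S(S(S(S(S(S(add(mul(SZ, SZ), mul(Z, mul(SSSZ, SZ)))))))))))
  step 43: S(S(S(S(S(S(S(S(add(add(SZ, mul(Z, SZ)), mul(Z, mul(SSSZ, SZ)))))))))))
  step 44: S(S(S(S(S(S(S(S(add(S(add(Z, mul(Z, SZ))), mul(Z, mul(SSSZ, SZ)))))))))))
  step 45: S(S(S(S(S(S(S(S(S(add(add(Z, mul(Z, SZ)), mul(Z, mul(SSSZ, SZ))))))))))))
  step 46: S(S(S(S(S(S(S(S(S(add(mul(Z, SZ), mul(Z, mul(SSSZ, SZ))))))))))))
  step 47: S(S(S(S(S(S(S(S(S(add(Z, mul(Z, mul(SSSZ, SZ))))))))))))
  step 48: S(S(S(S(S(S(S(S(S(mul(Z, mul(SSSZ, SZ)))))))))))
  step 49: S^9(Z)

Answer: DIFFERENT — A ⇓ S^4(Z), B ⇓ S^9(Z)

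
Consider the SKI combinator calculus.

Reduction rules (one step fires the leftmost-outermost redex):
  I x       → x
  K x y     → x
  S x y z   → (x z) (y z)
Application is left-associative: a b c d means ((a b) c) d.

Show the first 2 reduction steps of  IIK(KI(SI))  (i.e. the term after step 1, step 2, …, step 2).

Answer: after 2 steps: K(KI(SI))

Reduction:
  start: IIK(KI(SI))
  step 1: IK(KI(SI))
  step 2: K(KI(SI))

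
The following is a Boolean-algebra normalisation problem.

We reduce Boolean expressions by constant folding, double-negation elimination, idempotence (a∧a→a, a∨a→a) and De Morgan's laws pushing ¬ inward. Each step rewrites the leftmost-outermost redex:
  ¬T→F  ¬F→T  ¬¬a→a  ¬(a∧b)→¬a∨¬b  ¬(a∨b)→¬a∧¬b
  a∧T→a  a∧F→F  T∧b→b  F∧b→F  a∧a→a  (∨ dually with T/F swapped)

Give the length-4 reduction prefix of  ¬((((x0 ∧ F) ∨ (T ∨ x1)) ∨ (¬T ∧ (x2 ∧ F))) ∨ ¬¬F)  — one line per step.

Answer: after 4 steps: (((¬x0 ∨ ¬F) ∧ ¬(T ∨ x1)) ∧ ¬(¬T ∧ (x2 ∧ F))) ∧ ¬¬¬F

Derivation:
  start: ¬((((x0 ∧ F) ∨ (T ∨ x1)) ∨ (¬T ∧ (x2 ∧ F))) ∨ ¬¬F)
  [1] ¬(((x0 ∧ F) ∨ (T ∨ x1)) ∨ (¬T ∧ (x2 ∧ F))) ∧ ¬¬¬F
  [2] (¬((x0 ∧ F) ∨ (T ∨ x1)) ∧ ¬(¬T ∧ (x2 ∧ F))) ∧ ¬¬¬F
  [3] ((¬(x0 ∧ F) ∧ ¬(T ∨ x1)) ∧ ¬(¬T ∧ (x2 ∧ F))) ∧ ¬¬¬F
  [4] (((¬x0 ∨ ¬F) ∧ ¬(T ∨ x1)) ∧ ¬(¬T ∧ (x2 ∧ F))) ∧ ¬¬¬F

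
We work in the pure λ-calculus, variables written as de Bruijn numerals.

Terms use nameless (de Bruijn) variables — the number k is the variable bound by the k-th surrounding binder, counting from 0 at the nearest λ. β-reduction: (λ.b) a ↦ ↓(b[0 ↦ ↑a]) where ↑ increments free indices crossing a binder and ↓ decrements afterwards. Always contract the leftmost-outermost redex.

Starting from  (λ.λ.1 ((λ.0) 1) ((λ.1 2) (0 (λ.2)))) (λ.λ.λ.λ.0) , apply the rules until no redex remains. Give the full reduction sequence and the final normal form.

Answer: normal form = λ.λ.λ.0  (in 3 steps)

Reduction:
  start: (λ.λ.1 ((λ.0) 1) ((λ.1 2) (0 (λ.2)))) (λ.λ.λ.λ.0)
  step 1: λ.(λ.λ.λ.λ.0) ((λ.0) (λ.λ.λ.λ.0)) ((λ.1 (λ.λ.λ.λ.0)) (0 (λ.λ.λ.λ.λ.0)))
  step 2: λ.(λ.λ.λ.0) ((λ.1 (λ.λ.λ.λ.0)) (0 (λ.λ.λ.λ.λ.0)))
  step 3: λ.λ.λ.0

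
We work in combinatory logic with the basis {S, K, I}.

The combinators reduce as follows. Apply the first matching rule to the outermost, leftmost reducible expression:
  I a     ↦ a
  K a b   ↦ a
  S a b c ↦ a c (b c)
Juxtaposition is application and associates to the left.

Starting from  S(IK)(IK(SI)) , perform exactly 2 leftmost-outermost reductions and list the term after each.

  start: S(IK)(IK(SI))
  [1] SK(IK(SI))
  [2] SK(K(SI))

Answer: after 2 steps: SK(K(SI))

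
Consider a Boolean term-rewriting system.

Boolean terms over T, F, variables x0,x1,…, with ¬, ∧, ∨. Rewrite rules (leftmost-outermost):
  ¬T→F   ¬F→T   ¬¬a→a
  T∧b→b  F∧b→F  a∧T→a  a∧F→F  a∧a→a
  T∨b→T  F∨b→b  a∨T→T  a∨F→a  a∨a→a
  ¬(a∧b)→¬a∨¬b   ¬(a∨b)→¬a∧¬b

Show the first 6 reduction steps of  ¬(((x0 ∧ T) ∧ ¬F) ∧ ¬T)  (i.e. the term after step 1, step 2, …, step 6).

  start: ¬(((x0 ∧ T) ∧ ¬F) ∧ ¬T)
  [1] ¬((x0 ∧ T) ∧ ¬F) ∨ ¬¬T
  [2] (¬(x0 ∧ T) ∨ ¬¬F) ∨ ¬¬T
  [3] ((¬x0 ∨ ¬T) ∨ ¬¬F) ∨ ¬¬T
  [4] ((¬x0 ∨ F) ∨ ¬¬F) ∨ ¬¬T
  [5] (¬x0 ∨ ¬¬F) ∨ ¬¬T
  [6] (¬x0 ∨ F) ∨ ¬¬T

Answer: after 6 steps: (¬x0 ∨ F) ∨ ¬¬T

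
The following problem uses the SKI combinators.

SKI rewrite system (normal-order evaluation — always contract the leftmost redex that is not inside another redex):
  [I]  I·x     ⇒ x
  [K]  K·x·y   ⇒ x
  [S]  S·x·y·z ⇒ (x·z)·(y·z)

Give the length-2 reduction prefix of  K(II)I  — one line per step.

Answer: after 2 steps: I

Working:
  start: K(II)I
  step 1: II
  step 2: I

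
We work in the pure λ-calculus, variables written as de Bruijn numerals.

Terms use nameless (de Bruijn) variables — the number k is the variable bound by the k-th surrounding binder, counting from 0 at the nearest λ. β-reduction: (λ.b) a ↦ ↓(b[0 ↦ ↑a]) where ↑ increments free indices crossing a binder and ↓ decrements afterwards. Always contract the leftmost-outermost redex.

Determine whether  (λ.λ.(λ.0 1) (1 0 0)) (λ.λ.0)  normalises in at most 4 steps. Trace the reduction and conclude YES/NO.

  start: (λ.λ.(λ.0 1) (1 0 0)) (λ.λ.0)
  →1  λ.(λ.0 1) ((λ.λ.0) 0 0)
  →2  λ.(λ.λ.0) 0 0 0
  →3  λ.(λ.0) 0 0
  →4  λ.0 0

Answer: YES — reaches normal form λ.0 0 in 4 ≤ 4 steps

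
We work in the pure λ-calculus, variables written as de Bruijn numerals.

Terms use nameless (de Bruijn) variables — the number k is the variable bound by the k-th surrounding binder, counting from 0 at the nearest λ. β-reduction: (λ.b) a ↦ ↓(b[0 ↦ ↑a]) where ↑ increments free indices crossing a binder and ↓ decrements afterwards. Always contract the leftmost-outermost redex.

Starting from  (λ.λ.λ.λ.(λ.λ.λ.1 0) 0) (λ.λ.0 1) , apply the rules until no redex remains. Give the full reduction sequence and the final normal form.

Answer: normal form = λ.λ.λ.λ.λ.1 0  (in 2 steps)

Reduction:
  start: (λ.λ.λ.λ.(λ.λ.λ.1 0) 0) (λ.λ.0 1)
  [1] λ.λ.λ.(λ.λ.λ.1 0) 0
  [2] λ.λ.λ.λ.λ.1 0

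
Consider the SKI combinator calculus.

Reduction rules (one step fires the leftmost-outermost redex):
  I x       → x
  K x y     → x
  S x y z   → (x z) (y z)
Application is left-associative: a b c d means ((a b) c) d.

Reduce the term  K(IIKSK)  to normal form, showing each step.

  start: K(IIKSK)
  [1] K(IKSK)
  [2] K(KSK)
  [3] KS

Answer: normal form = KS  (in 3 steps)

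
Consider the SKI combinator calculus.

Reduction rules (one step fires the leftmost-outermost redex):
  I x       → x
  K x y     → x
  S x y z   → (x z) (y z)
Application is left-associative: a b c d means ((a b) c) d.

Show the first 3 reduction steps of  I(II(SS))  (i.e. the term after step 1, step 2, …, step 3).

Answer: after 3 steps: SS

Reduction:
  start: I(II(SS))
  step 1: II(SS)
  step 2: I(SS)
  step 3: SS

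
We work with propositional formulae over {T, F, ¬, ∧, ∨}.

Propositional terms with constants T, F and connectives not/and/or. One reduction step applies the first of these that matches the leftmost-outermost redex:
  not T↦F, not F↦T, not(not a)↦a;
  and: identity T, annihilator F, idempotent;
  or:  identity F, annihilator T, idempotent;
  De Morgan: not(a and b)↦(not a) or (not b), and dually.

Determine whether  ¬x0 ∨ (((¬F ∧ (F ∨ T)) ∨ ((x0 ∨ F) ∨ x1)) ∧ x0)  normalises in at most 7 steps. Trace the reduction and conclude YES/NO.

Answer: YES — reaches normal form ¬x0 ∨ x0 in 5 ≤ 7 steps

Working:
  start: ¬x0 ∨ (((¬F ∧ (F ∨ T)) ∨ ((x0 ∨ F) ∨ x1)) ∧ x0)
  [1] ¬x0 ∨ (((T ∧ (F ∨ T)) ∨ ((x0 ∨ F) ∨ x1)) ∧ x0)
  [2] ¬x0 ∨ (((F ∨ T) ∨ ((x0 ∨ F) ∨ x1)) ∧ x0)
  [3] ¬x0 ∨ ((T ∨ ((x0 ∨ F) ∨ x1)) ∧ x0)
  [4] ¬x0 ∨ (T ∧ x0)
  [5] ¬x0 ∨ x0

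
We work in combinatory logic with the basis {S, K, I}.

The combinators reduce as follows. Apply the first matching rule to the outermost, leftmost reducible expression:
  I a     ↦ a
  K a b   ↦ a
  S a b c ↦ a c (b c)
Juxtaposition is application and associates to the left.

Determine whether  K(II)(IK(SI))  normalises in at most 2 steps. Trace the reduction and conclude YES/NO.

  start: K(II)(IK(SI))
  step 1: II
  step 2: I

Answer: YES — reaches normal form I in 2 ≤ 2 steps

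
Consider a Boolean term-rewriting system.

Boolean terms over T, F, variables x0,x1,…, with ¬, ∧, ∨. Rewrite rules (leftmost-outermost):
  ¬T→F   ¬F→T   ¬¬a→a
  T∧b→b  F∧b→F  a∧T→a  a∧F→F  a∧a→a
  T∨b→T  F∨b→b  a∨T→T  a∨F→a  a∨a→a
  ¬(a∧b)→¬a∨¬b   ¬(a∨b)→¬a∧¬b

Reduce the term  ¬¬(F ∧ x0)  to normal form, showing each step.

Answer: normal form = F  (in 2 steps)

Working:
  start: ¬¬(F ∧ x0)
  [1] F ∧ x0
  [2] F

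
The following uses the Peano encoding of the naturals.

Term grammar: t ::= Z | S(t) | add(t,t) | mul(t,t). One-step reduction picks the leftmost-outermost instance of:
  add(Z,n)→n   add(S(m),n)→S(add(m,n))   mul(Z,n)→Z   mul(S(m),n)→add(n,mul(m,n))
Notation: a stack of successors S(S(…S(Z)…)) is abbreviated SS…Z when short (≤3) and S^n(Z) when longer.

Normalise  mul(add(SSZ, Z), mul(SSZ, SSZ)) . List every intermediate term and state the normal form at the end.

Answer: normal form = S^8(Z)  (in 34 steps)

Derivation:
  start: mul(add(SSZ, Z), mul(SSZ, SSZ))
  →1  mul(S(add(SZ, Z)), mul(SSZ, SSZ))
  →2  add(mul(SSZ, SSZ), mul(add(SZ, Z), mul(SSZ, SSZ)))
  →3  add(add(SSZ, mul(SZ, SSZ)), mul(add(SZ, Z), mul(SSZ, SSZ)))
  →4  add(S(add(SZ, mul(SZ, SSZ))), mul(add(SZ, Z), mul(SSZ, SSZ)))
  →5  S(add(add(SZ, mul(SZ, SSZ)), mul(add(SZ, Z), mul(SSZ, SSZ))))
  →6  S(add(S(add(Z, mul(SZ, SSZ))), mul(add(SZ, Z), mul(SSZ, SSZ))))
  →7  S(S(add(add(Z, mul(SZ, SSZ)), mul(add(SZ, Z), mul(SSZ, SSZ)))))
  →8  S(S(add(mul(SZ, SSZ), mul(add(SZ, Z), mul(SSZ, SSZ)))))
  →9  S(S(add(add(SSZ, mul(Z, SSZ)), mul(add(SZ, Z), mul(SSZ, SSZ)))))
  →10  S(S(add(S(add(SZ, mul(Z, SSZ))), mul(add(SZ, Z), mul(SSZ, SSZ)))))
  →11  S(S(S(add(add(SZ, mul(Z, SSZ)), mul(add(SZ, Z), mul(SSZ, SSZ))))))
  →12  S(S(S(add(S(add(Z, mul(Z, SSZ))), mul(add(SZ, Z), mul(SSZ, SSZ))))))
  →13  S(S(S(S(add(add(Z, mul(Z, SSZ)), mul(add(SZ, Z), mul(SSZ, SSZ)))))))
  →14  S(S(S(S(add(mul(Z, SSZ), mul(add(SZ, Z), mul(SSZ, SSZ)))))))
  →15  S(S(S(S(add(Z, mul(add(SZ, Z), mul(SSZ, SSZ)))))))
  →16  S(S(S(S(mul(add(SZ, Z), mul(SSZ, SSZ))))))
  →17  S(S(S(S(mul(S(add(Z, Z)), mul(SSZ, SSZ))))))
  →18  S(S(S(S(add(mul(SSZ, SSZ), mul(add(Z, Z), mul(SSZ, SSZ)))))))
  →19  S(S(S(S(add(add(SSZ, mul(SZ, SSZ)), mul(add(Z, Z), mul(SSZ, SSZ)))))))
  →20  S(S(S(S(add(S(add(SZ, mul(SZ, SSZ))), mul(add(Z, Z), mul(SSZ, SSZ)))))))
  →21  S(S(S(S(S(add(add(SZ, mul(SZ, SSZ)), mul(add(Z, Z), mul(SSZ, SSZ))))))))
  →22  S(S(S(S(S(add(S(add(Z, mul(SZ, SSZ))), mul(add(Z, Z), mul(SSZ, SSZ))))))))
  →23  S(S(S(S(S(S(add(add(Z, mul(SZ, SSZ)), mul(add(Z, Z), mul(SSZ, SSZ)))))))))
  →24  S(S(S(S(S(S(add(mul(SZ, SSZ), mul(add(Z, Z), mul(SSZ, SSZ)))))))))
  →25  S(S(S(S(S(S(add(add(SSZ, mul(Z, SSZ)), mul(add(Z, Z), mul(SSZ, SSZ)))))))))
  →26  S(S(S(S(S(S(add(S(add(SZ, mul(Z, SSZ))), mul(add(Z, Z), mul(SSZ, SSZ)))))))))
  →27  S(S(S(S(S(S(S(add(add(SZ, mul(Z, SSZ)), mul(add(Z, Z), mul(SSZ, SSZ))))))))))
  →28  S(S(S(S(S(S(S(add(S(add(Z, mul(Z, SSZ))), mul(add(Z, Z), mul(SSZ, SSZ))))))))))
  →29  S(S(S(S(S(S(S(S(add(add(Z, mul(Z, SSZ)), mul(add(Z, Z), mul(SSZ, SSZ)))))))))))
  →30  S(S(S(S(S(S(S(S(add(mul(Z, SSZ), mul(add(Z, Z), mul(SSZ, SSZ)))))))))))
  →31  S(S(S(S(S(S(S(S(add(Z, mul(add(Z, Z), mul(SSZ, SSZ)))))))))))
  →32  S(S(S(S(S(S(S(S(mul(add(Z, Z), mul(SSZ, SSZ))))))))))
  →33  S(S(S(S(S(S(S(S(mul(Z, mul(SSZ, SSZ))))))))))
  →34  S^8(Z)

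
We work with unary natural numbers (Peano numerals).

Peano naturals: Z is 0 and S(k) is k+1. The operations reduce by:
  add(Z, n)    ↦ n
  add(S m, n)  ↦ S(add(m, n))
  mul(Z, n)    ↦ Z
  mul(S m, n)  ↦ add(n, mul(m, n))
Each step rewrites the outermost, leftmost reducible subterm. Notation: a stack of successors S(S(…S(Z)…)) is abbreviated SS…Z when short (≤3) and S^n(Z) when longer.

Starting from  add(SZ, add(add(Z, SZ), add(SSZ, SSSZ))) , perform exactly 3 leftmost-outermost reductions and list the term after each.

Answer: after 3 steps: S(add(SZ, add(SSZ, SSSZ)))

Reduction:
  start: add(SZ, add(add(Z, SZ), add(SSZ, SSSZ)))
  →1  S(add(Z, add(add(Z, SZ), add(SSZ, SSSZ))))
  →2  S(add(add(Z, SZ), add(SSZ, SSSZ)))
  →3  S(add(SZ, add(SSZ, SSSZ)))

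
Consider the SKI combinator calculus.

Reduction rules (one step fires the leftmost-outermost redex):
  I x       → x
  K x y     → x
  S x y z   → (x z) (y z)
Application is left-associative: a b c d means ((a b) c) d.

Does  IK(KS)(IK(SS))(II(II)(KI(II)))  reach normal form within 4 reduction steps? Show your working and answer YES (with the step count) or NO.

  start: IK(KS)(IK(SS))(II(II)(KI(II)))
  step 1: K(KS)(IK(SS))(II(II)(KI(II)))
  step 2: KS(II(II)(KI(II)))
  step 3: S

Answer: YES — reaches normal form S in 3 ≤ 4 steps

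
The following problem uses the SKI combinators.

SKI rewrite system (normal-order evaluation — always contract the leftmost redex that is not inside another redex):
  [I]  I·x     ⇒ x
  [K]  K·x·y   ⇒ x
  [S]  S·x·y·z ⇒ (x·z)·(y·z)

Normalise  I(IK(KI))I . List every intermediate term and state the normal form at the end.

Answer: normal form = KI  (in 3 steps)

Reduction:
  start: I(IK(KI))I
  step 1: IK(KI)I
  step 2: K(KI)I
  step 3: KI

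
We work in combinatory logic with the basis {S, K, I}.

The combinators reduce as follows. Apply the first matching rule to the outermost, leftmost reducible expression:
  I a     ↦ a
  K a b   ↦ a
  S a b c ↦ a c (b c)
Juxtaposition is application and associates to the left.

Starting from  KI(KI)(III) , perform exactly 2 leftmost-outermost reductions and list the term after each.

Answer: after 2 steps: III

Reduction:
  start: KI(KI)(III)
  [1] I(III)
  [2] III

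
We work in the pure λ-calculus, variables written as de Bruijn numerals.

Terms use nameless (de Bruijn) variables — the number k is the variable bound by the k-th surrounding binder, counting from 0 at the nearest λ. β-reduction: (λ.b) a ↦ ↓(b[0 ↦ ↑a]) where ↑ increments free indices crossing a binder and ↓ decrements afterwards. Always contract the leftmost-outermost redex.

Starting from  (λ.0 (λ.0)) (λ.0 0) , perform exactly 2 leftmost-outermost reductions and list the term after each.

  start: (λ.0 (λ.0)) (λ.0 0)
  →1  (λ.0 0) (λ.0)
  →2  (λ.0) (λ.0)

Answer: after 2 steps: (λ.0) (λ.0)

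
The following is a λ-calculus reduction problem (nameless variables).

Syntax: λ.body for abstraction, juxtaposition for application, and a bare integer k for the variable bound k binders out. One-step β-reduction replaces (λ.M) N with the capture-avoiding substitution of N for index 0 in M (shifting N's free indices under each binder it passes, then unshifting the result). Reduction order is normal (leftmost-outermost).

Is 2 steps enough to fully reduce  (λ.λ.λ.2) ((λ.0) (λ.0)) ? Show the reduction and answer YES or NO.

  start: (λ.λ.λ.2) ((λ.0) (λ.0))
  step 1: λ.λ.(λ.0) (λ.0)
  step 2: λ.λ.λ.0

Answer: YES — reaches normal form λ.λ.λ.0 in 2 ≤ 2 steps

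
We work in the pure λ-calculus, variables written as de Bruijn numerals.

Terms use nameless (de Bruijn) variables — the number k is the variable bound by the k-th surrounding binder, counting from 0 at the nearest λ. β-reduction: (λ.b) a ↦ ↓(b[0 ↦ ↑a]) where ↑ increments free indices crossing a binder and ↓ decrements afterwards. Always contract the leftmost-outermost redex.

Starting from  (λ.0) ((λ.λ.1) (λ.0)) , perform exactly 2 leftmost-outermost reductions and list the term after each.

Answer: after 2 steps: λ.λ.0

Working:
  start: (λ.0) ((λ.λ.1) (λ.0))
  [1] (λ.λ.1) (λ.0)
  [2] λ.λ.0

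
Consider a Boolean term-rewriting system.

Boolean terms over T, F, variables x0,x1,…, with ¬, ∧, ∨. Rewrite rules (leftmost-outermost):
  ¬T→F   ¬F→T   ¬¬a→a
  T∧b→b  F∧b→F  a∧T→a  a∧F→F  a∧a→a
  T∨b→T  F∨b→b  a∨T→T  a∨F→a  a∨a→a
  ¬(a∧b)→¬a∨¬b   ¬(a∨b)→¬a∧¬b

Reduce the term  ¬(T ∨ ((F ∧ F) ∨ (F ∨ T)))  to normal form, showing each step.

  start: ¬(T ∨ ((F ∧ F) ∨ (F ∨ T)))
  [1] ¬T ∧ ¬((F ∧ F) ∨ (F ∨ T))
  [2] F ∧ ¬((F ∧ F) ∨ (F ∨ T))
  [3] F

Answer: normal form = F  (in 3 steps)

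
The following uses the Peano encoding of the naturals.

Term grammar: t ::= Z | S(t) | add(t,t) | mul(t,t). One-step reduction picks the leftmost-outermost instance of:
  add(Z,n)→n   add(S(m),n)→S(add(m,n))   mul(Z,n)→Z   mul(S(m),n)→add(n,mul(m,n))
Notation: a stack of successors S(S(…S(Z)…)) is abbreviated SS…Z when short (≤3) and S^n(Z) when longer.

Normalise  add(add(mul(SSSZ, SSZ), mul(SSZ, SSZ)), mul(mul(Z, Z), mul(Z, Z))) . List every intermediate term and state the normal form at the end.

Answer: normal form = S^10(Z)  (in 42 steps)

Working:
  start: add(add(mul(SSSZ, SSZ), mul(SSZ, SSZ)), mul(mul(Z, Z), mul(Z, Z)))
  [1] add(add(add(SSZ, mul(SSZ, SSZ)), mul(SSZ, SSZ)), mul(mul(Z, Z), mul(Z, Z)))
  [2] add(add(S(add(SZ, mul(SSZ, SSZ))), mul(SSZ, SSZ)), mul(mul(Z, Z), mul(Z, Z)))
  [3] add(S(add(add(SZ, mul(SSZ, SSZ)), mul(SSZ, SSZ))), mul(mul(Z, Z), mul(Z, Z)))
  [4] S(add(add(add(SZ, mul(SSZ, SSZ)), mul(SSZ, SSZ)), mul(mul(Z, Z), mul(Z, Z))))
  [5] S(add(add(S(add(Z, mul(SSZ, SSZ))), mul(SSZ, SSZ)), mul(mul(Z, Z), mul(Z, Z))))
  [6] S(add(S(add(add(Z, mul(SSZ, SSZ)), mul(SSZ, SSZ))), mul(mul(Z, Z), mul(Z, Z))))
  [7] S(S(add(add(add(Z, mul(SSZ, SSZ)), mul(SSZ, SSZ)), mul(mul(Z, Z), mul(Z, Z)))))
  [8] S(S(add(add(mul(SSZ, SSZ), mul(SSZ, SSZ)), mul(mul(Z, Z), mul(Z, Z)))))
  [9] S(S(add(add(add(SSZ, mul(SZ, SSZ)), mul(SSZ, SSZ)), mul(mul(Z, Z), mul(Z, Z)))))
  [10] S(S(add(add(S(add(SZ, mul(SZ, SSZ))), mul(SSZ, SSZ)), mul(mul(Z, Z), mul(Z, Z)))))
  [11] S(S(add(S(add(add(SZ, mul(SZ, SSZ)), mul(SSZ, SSZ))), mul(mul(Z, Z), mul(Z, Z)))))
  [12] S(S(S(add(add(add(SZ, mul(SZ, SSZ)), mul(SSZ, SSZ)), mul(mul(Z, Z), mul(Z, Z))))))
  [13] S(S(S(add(add(S(add(Z, mul(SZ, SSZ))), mul(SSZ, SSZ)), mul(mul(Z, Z), mul(Z, Z))))))
  [14] S(S(S(add(S(add(add(Z, mul(SZ, SSZ)), mul(SSZ, SSZ))), mul(mul(Z, Z), mul(Z, Z))))))
  [15] S(S(S(S(add(add(add(Z, mul(SZ, SSZ)), mul(SSZ, SSZ)), mul(mul(Z, Z), mul(Z, Z)))))))
  [16] S(S(S(S(add(add(mul(SZ, SSZ), mul(SSZ, SSZ)), mul(mul(Z, Z), mul(Z, Z)))))))
  [17] S(S(S(S(add(add(add(SSZ, mul(Z, SSZ)), mul(SSZ, SSZ)), mul(mul(Z, Z), mul(Z, Z)))))))
  [18] S(S(S(S(add(add(S(add(SZ, mul(Z, SSZ))), mul(SSZ, SSZ)), mul(mul(Z, Z), mul(Z, Z)))))))
  [19] S(S(S(S(add(S(add(add(SZ, mul(Z, SSZ)), mul(SSZ, SSZ))), mul(mul(Z, Z), mul(Z, Z)))))))
  [20] S(S(S(S(S(add(add(add(SZ, mul(Z, SSZ)), mul(SSZ, SSZ)), mul(mul(Z, Z), mul(Z, Z))))))))
  [21] S(S(S(S(S(add(add(S(add(Z, mul(Z, SSZ))), mul(SSZ, SSZ)), mul(mul(Z, Z), mul(Z, Z))))))))
  [22] S(S(S(S(S(add(S(add(add(Z, mul(Z, SSZ)), mul(SSZ, SSZ))), mul(mul(Z, Z), mul(Z, Z))))))))
  [23] S(S(S(S(S(S(add(add(add(Z, mul(Z, SSZ)), mul(SSZ, SSZ)), mul(mul(Z, Z), mul(Z, Z)))))))))
  [24] S(S(S(S(S(S(add(add(mul(Z, SSZ), mul(SSZ, SSZ)), mul(mul(Z, Z), mul(Z, Z)))))))))
  [25] S(S(S(S(S(S(add(add(Z, mul(SSZ, SSZ)), mul(mul(Z, Z), mul(Z, Z)))))))))
  [26] S(S(S(S(S(S(add(mul(SSZ, SSZ), mul(mul(Z, Z), mul(Z, Z)))))))))
  [27] S(S(S(S(S(S(add(add(SSZ, mul(SZ, SSZ)), mul(mul(Z, Z), mul(Z, Z)))))))))
  [28] S(S(S(S(S(S(add(S(add(SZ, mul(SZ, SSZ))), mul(mul(Z, Z), mul(Z, Z)))))))))
  [29] S(S(S(S(S(S(S(add(add(SZ, mul(SZ, SSZ)), mul(mul(Z, Z), mul(Z, Z))))))))))
  [30] S(S(S(S(S(S(S(add(S(add(Z, mul(SZ, SSZ))), mul(mul(Z, Z), mul(Z, Z))))))))))
  [31] S(S(S(S(S(S(S(S(add(add(Z, mul(SZ, SSZ)), mul(mul(Z, Z), mul(Z, Z)))))))))))
  [32] S(S(S(S(S(S(S(S(add(mul(SZ, SSZ), mul(mul(Z, Z), mul(Z, Z)))))))))))
  [33] S(S(S(S(S(S(S(S(add(add(SSZ, mul(Z, SSZ)), mul(mul(Z, Z), mul(Z, Z)))))))))))
  [34] S(S(S(S(S(S(S(S(add(S(add(SZ, mul(Z, SSZ))), mul(mul(Z, Z), mul(Z, Z)))))))))))
  [35] S(S(S(S(S(S(S(S(S(add(add(SZ, mul(Z, SSZ)), mul(mul(Z, Z), mul(Z, Z))))))))))))
  [36] S(S(S(S(S(S(S(S(S(add(S(add(Z, mul(Z, SSZ))), mul(mul(Z, Z), mul(Z, Z))))))))))))
  [37] S(S(S(S(S(S(S(S(S(S(add(add(Z, mul(Z, SSZ)), mul(mul(Z, Z), mul(Z, Z)))))))))))))
  [38] S(S(S(S(S(S(S(S(S(S(add(mul(Z, SSZ), mul(mul(Z, Z), mul(Z, Z)))))))))))))
  [39] S(S(S(S(S(S(S(S(S(S(add(Z, mul(mul(Z, Z), mul(Z, Z)))))))))))))
  [40] S(S(S(S(S(S(S(S(S(S(mul(mul(Z, Z), mul(Z, Z))))))))))))
  [41] S(S(S(S(S(S(S(S(S(S(mul(Z, mul(Z, Z))))))))))))
  [42] S^10(Z)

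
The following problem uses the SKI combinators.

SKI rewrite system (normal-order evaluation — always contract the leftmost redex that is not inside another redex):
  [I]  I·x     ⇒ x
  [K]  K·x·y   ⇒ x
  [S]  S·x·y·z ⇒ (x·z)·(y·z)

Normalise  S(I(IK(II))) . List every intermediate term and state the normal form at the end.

Answer: normal form = S(KI)  (in 3 steps)

Derivation:
  start: S(I(IK(II)))
  →1  S(IK(II))
  →2  S(K(II))
  →3  S(KI)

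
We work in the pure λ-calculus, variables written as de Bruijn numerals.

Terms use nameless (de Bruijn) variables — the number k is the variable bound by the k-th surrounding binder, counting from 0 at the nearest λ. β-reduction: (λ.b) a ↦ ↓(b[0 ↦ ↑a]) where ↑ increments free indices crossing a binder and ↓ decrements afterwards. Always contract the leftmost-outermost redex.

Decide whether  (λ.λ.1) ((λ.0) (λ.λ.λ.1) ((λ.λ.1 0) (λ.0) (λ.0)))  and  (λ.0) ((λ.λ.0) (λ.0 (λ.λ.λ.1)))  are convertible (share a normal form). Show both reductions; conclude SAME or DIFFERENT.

Answer: DIFFERENT — A ⇓ λ.λ.λ.1, B ⇓ λ.0

Reduction:
Term A:
  start: (λ.λ.1) ((λ.0) (λ.λ.λ.1) ((λ.λ.1 0) (λ.0) (λ.0)))
  step 1: λ.(λ.0) (λ.λ.λ.1) ((λ.λ.1 0) (λ.0) (λ.0))
  step 2: λ.(λ.λ.λ.1) ((λ.λ.1 0) (λ.0) (λ.0))
  step 3: λ.λ.λ.1

Term B:
  start: (λ.0) ((λ.λ.0) (λ.0 (λ.λ.λ.1)))
  step 1: (λ.λ.0) (λ.0 (λ.λ.λ.1))
  step 2: λ.0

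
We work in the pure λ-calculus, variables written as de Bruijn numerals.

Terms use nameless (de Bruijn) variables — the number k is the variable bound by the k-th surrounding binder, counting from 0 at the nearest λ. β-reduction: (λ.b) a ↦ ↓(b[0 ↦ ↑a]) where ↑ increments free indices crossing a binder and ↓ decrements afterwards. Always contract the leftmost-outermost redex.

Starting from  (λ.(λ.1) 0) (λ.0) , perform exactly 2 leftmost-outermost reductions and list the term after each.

Answer: after 2 steps: λ.0

Reduction:
  start: (λ.(λ.1) 0) (λ.0)
  →1  (λ.λ.0) (λ.0)
  →2  λ.0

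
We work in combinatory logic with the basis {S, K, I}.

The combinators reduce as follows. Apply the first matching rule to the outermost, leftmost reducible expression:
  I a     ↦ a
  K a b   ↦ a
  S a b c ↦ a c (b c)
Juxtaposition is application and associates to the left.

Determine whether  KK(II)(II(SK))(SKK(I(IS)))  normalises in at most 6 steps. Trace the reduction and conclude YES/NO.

Answer: YES — reaches normal form SK in 4 ≤ 6 steps

Reduction:
  start: KK(II)(II(SK))(SKK(I(IS)))
  [1] K(II(SK))(SKK(I(IS)))
  [2] II(SK)
  [3] I(SK)
  [4] SK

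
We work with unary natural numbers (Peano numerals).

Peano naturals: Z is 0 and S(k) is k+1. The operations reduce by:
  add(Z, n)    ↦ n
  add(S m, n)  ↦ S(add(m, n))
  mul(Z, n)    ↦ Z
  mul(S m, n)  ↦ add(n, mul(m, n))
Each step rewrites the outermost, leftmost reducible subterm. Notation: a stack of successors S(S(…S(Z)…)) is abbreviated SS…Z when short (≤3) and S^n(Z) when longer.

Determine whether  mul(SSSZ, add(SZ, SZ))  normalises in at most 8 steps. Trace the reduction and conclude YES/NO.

  start: mul(SSSZ, add(SZ, SZ))
  →1  add(add(SZ, SZ), mul(SSZ, add(SZ, SZ)))
  →2  add(S(add(Z, SZ)), mul(SSZ, add(SZ, SZ)))
  →3  S(add(add(Z, SZ), mul(SSZ, add(SZ, SZ))))
  →4  S(add(SZ, mul(SSZ, add(SZ, SZ))))
  →5  S(S(add(Z, mul(SSZ, add(SZ, SZ)))))
  →6  S(S(mul(SSZ, add(SZ, SZ))))
  →7  S(S(add(add(SZ, SZ), mul(SZ, add(SZ, SZ)))))
  →8  S(S(add(S(add(Z, SZ)), mul(SZ, add(SZ, SZ)))))

Answer: NO — after 8 steps the term is S(S(add(S(add(Z, SZ)), mul(SZ, add(SZ, SZ))))), not yet normal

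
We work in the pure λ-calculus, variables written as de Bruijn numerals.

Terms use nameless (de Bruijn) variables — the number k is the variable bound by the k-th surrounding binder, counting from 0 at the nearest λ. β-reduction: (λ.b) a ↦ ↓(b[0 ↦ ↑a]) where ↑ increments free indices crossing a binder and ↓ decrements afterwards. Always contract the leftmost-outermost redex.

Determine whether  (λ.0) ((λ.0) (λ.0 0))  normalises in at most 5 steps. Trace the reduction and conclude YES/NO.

  start: (λ.0) ((λ.0) (λ.0 0))
  [1] (λ.0) (λ.0 0)
  [2] λ.0 0

Answer: YES — reaches normal form λ.0 0 in 2 ≤ 5 steps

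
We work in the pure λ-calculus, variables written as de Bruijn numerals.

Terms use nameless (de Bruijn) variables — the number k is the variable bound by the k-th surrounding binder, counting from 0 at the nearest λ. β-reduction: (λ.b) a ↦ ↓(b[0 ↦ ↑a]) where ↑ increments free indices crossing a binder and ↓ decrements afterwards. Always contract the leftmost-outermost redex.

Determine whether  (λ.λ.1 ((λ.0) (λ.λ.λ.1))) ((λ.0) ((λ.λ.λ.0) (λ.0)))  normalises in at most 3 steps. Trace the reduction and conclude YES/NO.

  start: (λ.λ.1 ((λ.0) (λ.λ.λ.1))) ((λ.0) ((λ.λ.λ.0) (λ.0)))
  →1  λ.(λ.0) ((λ.λ.λ.0) (λ.0)) ((λ.0) (λ.λ.λ.1))
  →2  λ.(λ.λ.λ.0) (λ.0) ((λ.0) (λ.λ.λ.1))
  →3  λ.(λ.λ.0) ((λ.0) (λ.λ.λ.1))

Answer: NO — after 3 steps the term is λ.(λ.λ.0) ((λ.0) (λ.λ.λ.1)), not yet normal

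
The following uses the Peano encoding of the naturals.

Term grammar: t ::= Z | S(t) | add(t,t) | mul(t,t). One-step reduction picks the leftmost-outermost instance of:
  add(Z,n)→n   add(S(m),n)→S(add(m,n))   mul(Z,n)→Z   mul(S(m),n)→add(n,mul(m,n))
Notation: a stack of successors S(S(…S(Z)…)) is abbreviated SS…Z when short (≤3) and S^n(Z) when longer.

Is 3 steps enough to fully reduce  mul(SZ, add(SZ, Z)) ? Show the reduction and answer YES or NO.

Answer: NO — after 3 steps the term is S(add(add(Z, Z), mul(Z, add(SZ, Z)))), not yet normal

Working:
  start: mul(SZ, add(SZ, Z))
  →1  add(add(SZ, Z), mul(Z, add(SZ, Z)))
  →2  add(S(add(Z, Z)), mul(Z, add(SZ, Z)))
  →3  S(add(add(Z, Z), mul(Z, add(SZ, Z))))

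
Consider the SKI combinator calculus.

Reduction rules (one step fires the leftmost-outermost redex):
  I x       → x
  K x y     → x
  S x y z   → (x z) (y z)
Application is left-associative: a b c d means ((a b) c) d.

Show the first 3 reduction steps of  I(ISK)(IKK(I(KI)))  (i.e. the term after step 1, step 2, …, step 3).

  start: I(ISK)(IKK(I(KI)))
  step 1: ISK(IKK(I(KI)))
  step 2: SK(IKK(I(KI)))
  step 3: SK(KK(I(KI)))

Answer: after 3 steps: SK(KK(I(KI)))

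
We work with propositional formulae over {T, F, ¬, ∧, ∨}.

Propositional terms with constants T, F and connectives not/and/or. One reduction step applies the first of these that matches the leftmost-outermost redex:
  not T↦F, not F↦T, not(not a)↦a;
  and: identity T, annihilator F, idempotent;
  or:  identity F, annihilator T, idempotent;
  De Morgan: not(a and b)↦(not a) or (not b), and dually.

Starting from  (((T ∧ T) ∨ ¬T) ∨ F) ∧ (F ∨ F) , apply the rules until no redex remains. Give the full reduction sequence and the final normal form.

Answer: normal form = F  (in 5 steps)

Working:
  start: (((T ∧ T) ∨ ¬T) ∨ F) ∧ (F ∨ F)
  [1] ((T ∧ T) ∨ ¬T) ∧ (F ∨ F)
  [2] (T ∨ ¬T) ∧ (F ∨ F)
  [3] T ∧ (F ∨ F)
  [4] F ∨ F
  [5] F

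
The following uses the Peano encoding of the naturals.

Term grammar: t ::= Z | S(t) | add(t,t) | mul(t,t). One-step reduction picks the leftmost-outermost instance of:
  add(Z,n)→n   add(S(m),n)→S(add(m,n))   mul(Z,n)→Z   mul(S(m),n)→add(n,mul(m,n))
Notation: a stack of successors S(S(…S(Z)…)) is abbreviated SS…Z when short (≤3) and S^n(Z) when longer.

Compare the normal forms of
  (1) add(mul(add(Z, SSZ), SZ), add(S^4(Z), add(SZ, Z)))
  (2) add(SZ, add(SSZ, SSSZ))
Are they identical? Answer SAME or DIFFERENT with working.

Answer: DIFFERENT — A ⇓ S^7(Z), B ⇓ S^6(Z)

Derivation:
Term A:
  start: add(mul(add(Z, SSZ), SZ), add(S^4(Z), add(SZ, Z)))
  step 1: add(mul(SSZ, SZ), add(S^4(Z), add(SZ, Z)))
  step 2: add(add(SZ, mul(SZ, SZ)), add(S^4(Z), add(SZ, Z)))
  step 3: add(S(add(Z, mul(SZ, SZ))), add(S^4(Z), add(SZ, Z)))
  step 4: S(add(add(Z, mul(SZ, SZ)), add(S^4(Z), add(SZ, Z))))
  step 5: S(add(mul(SZ, SZ), add(S^4(Z), add(SZ, Z))))
  step 6: S(add(add(SZ, mul(Z, SZ)), add(S^4(Z), add(SZ, Z))))
  step 7: S(add(S(add(Z, mul(Z, SZ))), add(S^4(Z), add(SZ, Z))))
  step 8: S(S(add(add(Z, mul(Z, SZ)), add(S^4(Z), add(SZ, Z)))))
  step 9: S(S(add(mul(Z, SZ), add(S^4(Z), add(SZ, Z)))))
  step 10: S(S(add(Z, add(S^4(Z), add(SZ, Z)))))
  step 11: S(S(add(S^4(Z), add(SZ, Z))))
  step 12: S(S(S(add(SSSZ, add(SZ, Z)))))
  step 13: S(S(S(S(add(SSZ, add(SZ, Z))))))
  step 14: S(S(S(S(S(add(SZ, add(SZ, Z)))))))
  step 15: S(S(S(S(S(S(add(Z, add(SZ, Z))))))))
  step 16: S(S(S(S(S(S(add(SZ, Z)))))))
  step 17: S(S(S(S(S(S(S(add(Z, Z))))))))
  step 18: S^7(Z)

Term B:
  start: add(SZ, add(SSZ, SSSZ))
  step 1: S(add(Z, add(SSZ, SSSZ)))
  step 2: S(add(SSZ, SSSZ))
  step 3: S(S(add(SZ, SSSZ)))
  step 4: S(S(S(add(Z, SSSZ))))
  step 5: S^6(Z)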